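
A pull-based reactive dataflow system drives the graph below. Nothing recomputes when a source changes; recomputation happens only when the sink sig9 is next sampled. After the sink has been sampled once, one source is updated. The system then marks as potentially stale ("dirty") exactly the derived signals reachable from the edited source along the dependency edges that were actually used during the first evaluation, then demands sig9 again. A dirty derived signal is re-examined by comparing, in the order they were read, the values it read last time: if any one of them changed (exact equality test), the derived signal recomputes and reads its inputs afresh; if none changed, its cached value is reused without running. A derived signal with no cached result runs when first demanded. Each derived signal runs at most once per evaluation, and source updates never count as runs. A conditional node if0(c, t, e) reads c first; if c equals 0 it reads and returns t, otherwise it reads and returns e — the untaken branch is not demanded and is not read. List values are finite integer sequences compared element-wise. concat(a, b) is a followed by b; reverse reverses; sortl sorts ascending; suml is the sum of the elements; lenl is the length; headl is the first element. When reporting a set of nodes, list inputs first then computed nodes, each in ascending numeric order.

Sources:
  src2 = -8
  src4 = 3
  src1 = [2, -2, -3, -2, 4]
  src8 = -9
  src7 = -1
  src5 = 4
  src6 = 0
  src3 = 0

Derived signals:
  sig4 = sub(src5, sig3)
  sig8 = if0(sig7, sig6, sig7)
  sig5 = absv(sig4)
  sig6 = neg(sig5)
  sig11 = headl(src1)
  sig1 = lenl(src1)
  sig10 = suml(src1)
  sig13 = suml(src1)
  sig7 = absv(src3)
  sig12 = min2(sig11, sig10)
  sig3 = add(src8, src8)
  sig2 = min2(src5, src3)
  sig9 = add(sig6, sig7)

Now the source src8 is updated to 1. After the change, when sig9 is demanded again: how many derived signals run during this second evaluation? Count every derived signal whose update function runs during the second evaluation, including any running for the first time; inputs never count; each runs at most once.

First evaluation (everything demanded from the output):
  sig3 = add(-9, -9) = -18
  sig4 = sub(4, -18) = 22
  sig5 = absv(22) = 22
  sig6 = neg(22) = -22
  sig7 = absv(0) = 0
  sig9 = add(-22, 0) = -22

Propagation after the edit:
  sig3: runs — src8 -9->1; src8 -9->1; result 2.
  sig4: runs — sig3 -18->2; result 2.
  sig5: runs — sig4 22->2; result 2.
  sig6: runs — sig5 22->2; result -2.
  sig9: runs — sig6 -22->-2; result -2.

Derived signals that run: sig3, sig4, sig5, sig6, sig9 — 5 in total.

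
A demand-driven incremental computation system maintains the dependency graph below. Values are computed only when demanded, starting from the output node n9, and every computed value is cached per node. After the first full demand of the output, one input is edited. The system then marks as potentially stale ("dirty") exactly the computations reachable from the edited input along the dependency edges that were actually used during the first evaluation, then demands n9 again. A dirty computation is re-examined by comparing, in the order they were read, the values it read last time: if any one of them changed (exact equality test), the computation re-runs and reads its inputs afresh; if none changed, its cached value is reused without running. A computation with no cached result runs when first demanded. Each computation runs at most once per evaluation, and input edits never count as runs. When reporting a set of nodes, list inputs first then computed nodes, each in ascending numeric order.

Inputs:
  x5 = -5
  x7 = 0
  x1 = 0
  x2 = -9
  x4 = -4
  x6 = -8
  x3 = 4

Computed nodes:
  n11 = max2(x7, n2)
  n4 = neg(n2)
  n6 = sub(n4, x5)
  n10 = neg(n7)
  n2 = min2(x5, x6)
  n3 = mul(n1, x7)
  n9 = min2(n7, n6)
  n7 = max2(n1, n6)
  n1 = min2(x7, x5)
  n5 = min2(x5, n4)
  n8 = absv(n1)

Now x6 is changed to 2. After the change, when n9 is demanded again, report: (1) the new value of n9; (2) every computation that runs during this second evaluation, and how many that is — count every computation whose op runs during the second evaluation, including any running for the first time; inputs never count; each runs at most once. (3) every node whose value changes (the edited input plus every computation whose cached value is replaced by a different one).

New value of n9: 10.
Computations that run: n2, n4, n6, n7, n9 — 5 in total.
Values that change: x6, n2, n4, n6, n7, n9.

First evaluation (everything demanded from the output):
  n1 = min2(0, -5) = -5
  n2 = min2(-5, -8) = -8
  n4 = neg(-8) = 8
  n6 = sub(8, -5) = 13
  n7 = max2(-5, 13) = 13
  n9 = min2(13, 13) = 13

Propagation after the edit:
  n2: runs — x6 -8->2; result -5.
  n4: runs — n2 -8->-5; result 5.
  n6: runs — n4 8->5; result 10.
  n7: runs — n6 13->10; result 10.
  n9: runs — n7 13->10; n6 13->10; result 10.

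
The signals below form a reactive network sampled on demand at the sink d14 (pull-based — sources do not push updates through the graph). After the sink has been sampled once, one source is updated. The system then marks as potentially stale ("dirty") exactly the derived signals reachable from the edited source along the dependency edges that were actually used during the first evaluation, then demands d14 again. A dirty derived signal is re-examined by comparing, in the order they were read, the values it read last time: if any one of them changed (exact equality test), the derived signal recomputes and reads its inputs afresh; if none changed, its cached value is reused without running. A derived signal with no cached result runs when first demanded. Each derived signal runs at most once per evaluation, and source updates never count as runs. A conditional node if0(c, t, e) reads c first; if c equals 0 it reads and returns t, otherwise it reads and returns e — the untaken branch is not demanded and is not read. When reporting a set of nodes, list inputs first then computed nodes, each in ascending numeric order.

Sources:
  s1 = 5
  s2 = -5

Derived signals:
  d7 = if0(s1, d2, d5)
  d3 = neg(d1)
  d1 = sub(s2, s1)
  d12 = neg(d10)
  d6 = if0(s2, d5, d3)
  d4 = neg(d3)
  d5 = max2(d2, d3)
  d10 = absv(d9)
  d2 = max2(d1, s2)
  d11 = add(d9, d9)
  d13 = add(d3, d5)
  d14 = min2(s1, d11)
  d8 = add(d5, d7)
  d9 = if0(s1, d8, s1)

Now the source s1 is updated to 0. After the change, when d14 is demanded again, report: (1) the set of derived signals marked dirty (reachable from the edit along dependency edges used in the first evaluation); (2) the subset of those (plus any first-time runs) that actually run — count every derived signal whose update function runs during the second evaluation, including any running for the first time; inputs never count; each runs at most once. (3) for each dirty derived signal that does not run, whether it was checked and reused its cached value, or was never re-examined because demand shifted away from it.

Initial pass — values computed on the first demand:
  d9 = if0(s1=5 -> else branch s1) = 5
  d11 = add(5, 5) = 10
  d14 = min2(5, 10) = 5

Second demand — change propagation:
  d1: newly demanded (no cache) — executes and yields -5.
  d2: newly demanded (no cache) — executes and yields -5.
  d3: newly demanded (no cache) — executes and yields 5.
  d5: newly demanded (no cache) — executes and yields 5.
  d7: newly demanded (no cache) — executes and yields -5.
  d8: newly demanded (no cache) — executes and yields 0.
  d9: re-runs because s1 5->0; s1 5->0; new result 0.
  d11: re-runs because d9 5->0; d9 5->0; new result 0.
  d14: re-runs because s1 5->0; d11 10->0; new result 0.

The important point: the flipped condition pulls in fresh nodes; d1, d2, d3, d5, d7, d8 run for the first time.

Dirty set: d9, d11, d14.
Run set: d1, d2, d3, d5, d7, d8, d9, d11, d14 (9 run).
All dirty derived signals ended up running.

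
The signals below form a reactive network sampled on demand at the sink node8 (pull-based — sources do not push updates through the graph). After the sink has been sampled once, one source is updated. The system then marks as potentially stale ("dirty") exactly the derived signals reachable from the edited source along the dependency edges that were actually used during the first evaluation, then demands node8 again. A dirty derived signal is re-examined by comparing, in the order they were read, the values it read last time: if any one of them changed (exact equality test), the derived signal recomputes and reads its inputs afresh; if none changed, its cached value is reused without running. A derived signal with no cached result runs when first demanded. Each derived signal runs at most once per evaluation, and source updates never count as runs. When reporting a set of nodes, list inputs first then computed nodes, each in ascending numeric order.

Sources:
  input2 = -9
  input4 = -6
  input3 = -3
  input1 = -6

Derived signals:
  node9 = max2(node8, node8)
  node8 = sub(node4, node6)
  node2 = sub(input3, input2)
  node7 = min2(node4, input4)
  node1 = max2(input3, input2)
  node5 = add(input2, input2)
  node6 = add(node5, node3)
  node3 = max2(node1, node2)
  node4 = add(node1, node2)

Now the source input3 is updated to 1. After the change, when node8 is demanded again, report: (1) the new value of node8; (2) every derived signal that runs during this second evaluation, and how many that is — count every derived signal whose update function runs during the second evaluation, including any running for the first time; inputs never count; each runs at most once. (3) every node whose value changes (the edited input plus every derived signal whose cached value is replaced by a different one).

node8 now evaluates to 19.
Run set: node1, node2, node3, node4, node6, node8 (6 run).
Changed values: input3, node1, node2, node3, node4, node6, node8.

Initial pass — values computed on the first demand:
  node1 = max2(-3, -9) = -3
  node2 = sub(-3, -9) = 6
  node3 = max2(-3, 6) = 6
  node4 = add(-3, 6) = 3
  node5 = add(-9, -9) = -18
  node6 = add(-18, 6) = -12
  node8 = sub(3, -12) = 15

Second demand — change propagation:
  node1: re-runs because input3 -3->1; new result 1.
  node2: re-runs because input3 -3->1; new result 10.
  node3: re-runs because node1 -3->1; node2 6->10; new result 10.
  node4: re-runs because node1 -3->1; node2 6->10; new result 11.
  node6: re-runs because node3 6->10; new result -8.
  node8: re-runs because node4 3->11; node6 -12->-8; new result 19.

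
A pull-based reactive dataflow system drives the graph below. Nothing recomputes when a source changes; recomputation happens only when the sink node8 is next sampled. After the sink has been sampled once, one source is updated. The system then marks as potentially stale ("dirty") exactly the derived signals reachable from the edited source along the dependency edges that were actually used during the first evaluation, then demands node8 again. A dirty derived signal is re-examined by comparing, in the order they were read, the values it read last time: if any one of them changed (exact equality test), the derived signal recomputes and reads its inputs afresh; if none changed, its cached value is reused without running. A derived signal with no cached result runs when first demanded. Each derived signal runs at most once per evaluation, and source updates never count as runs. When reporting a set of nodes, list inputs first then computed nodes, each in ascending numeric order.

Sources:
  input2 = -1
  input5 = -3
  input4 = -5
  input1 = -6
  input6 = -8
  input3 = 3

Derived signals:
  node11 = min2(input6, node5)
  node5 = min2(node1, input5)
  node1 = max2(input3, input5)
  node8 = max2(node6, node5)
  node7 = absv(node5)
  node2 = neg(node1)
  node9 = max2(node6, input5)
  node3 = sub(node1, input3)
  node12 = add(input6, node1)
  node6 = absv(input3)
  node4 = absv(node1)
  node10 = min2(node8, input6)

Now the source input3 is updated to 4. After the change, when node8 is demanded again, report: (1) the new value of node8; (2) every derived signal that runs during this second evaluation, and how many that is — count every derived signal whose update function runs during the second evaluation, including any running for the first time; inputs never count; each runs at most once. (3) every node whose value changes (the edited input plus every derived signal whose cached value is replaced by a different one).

New value of node8: 4.
Derived signals that run: node1, node5, node6, node8 — 4 in total.
Values that change: input3, node1, node6, node8.

First evaluation (everything demanded from the output):
  node1 = max2(3, -3) = 3
  node5 = min2(3, -3) = -3
  node6 = absv(3) = 3
  node8 = max2(3, -3) = 3

Propagation after the edit:
  node1: runs — input3 3->4; result 4.
  node5: runs — node1 3->4; result -3 (same value as before).
  node6: runs — input3 3->4; result 4.
  node8: runs — node6 3->4; result 4.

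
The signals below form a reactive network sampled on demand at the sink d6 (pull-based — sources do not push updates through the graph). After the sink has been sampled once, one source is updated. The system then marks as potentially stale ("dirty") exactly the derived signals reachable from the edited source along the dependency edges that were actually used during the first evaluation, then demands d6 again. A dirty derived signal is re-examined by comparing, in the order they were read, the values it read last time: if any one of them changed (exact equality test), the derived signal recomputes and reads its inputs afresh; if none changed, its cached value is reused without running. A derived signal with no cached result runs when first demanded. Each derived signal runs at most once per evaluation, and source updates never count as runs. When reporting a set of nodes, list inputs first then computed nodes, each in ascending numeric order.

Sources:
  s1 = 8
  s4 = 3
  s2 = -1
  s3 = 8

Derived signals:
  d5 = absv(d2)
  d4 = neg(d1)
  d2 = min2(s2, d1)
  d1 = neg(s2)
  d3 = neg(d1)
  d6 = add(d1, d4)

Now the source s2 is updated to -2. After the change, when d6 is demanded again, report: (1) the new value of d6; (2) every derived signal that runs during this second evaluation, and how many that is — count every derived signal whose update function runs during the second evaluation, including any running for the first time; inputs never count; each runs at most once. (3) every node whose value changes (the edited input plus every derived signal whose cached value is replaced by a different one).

Initial pass — values computed on the first demand:
  d1 = neg(-1) = 1
  d4 = neg(1) = -1
  d6 = add(1, -1) = 0

Second demand — change propagation:
  d1: re-runs because s2 -1->-2; new result 2.
  d4: re-runs because d1 1->2; new result -2.
  d6: re-runs because d1 1->2; d4 -1->-2; new result 0 (unchanged).

d6 now evaluates to 0.
Run set: d1, d4, d6 (3 run).
Changed values: s2, d1, d4.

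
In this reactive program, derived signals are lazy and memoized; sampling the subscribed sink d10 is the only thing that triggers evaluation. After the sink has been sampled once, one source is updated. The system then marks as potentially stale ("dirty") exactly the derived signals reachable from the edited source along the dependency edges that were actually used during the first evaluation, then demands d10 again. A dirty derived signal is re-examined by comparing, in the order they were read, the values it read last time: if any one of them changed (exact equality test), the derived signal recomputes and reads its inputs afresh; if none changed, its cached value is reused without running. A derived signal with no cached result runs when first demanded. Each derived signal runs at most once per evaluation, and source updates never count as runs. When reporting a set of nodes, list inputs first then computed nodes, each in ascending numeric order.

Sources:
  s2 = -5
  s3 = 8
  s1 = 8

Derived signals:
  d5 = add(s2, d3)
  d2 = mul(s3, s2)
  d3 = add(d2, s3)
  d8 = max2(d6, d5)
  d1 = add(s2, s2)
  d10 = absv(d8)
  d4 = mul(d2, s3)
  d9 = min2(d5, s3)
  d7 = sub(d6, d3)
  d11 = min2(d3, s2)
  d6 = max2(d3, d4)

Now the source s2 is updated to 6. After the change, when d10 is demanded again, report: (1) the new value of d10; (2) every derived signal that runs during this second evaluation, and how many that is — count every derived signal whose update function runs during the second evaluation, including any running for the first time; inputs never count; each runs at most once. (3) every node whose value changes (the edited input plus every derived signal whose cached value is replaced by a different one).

Demanding d10 again yields 384.
7 derived signals run: d2, d3, d4, d5, d6, d8, d10.
The nodes whose values change: s2, d2, d3, d4, d5, d6, d8, d10.

First demand of the output computes:
  d2 = mul(8, -5) = -40
  d3 = add(-40, 8) = -32
  d4 = mul(-40, 8) = -320
  d5 = add(-5, -32) = -37
  d6 = max2(-32, -320) = -32
  d8 = max2(-32, -37) = -32
  d10 = absv(-32) = 32

After the edit, cleaning proceeds:
  d2: a read changed (s2 -5->6) — executes, giving 48.
  d3: a read changed (d2 -40->48) — executes, giving 56.
  d4: a read changed (d2 -40->48) — executes, giving 384.
  d5: a read changed (s2 -5->6; d3 -32->56) — executes, giving 62.
  d6: a read changed (d3 -32->56; d4 -320->384) — executes, giving 384.
  d8: a read changed (d6 -32->384; d5 -37->62) — executes, giving 384.
  d10: a read changed (d8 -32->384) — executes, giving 384.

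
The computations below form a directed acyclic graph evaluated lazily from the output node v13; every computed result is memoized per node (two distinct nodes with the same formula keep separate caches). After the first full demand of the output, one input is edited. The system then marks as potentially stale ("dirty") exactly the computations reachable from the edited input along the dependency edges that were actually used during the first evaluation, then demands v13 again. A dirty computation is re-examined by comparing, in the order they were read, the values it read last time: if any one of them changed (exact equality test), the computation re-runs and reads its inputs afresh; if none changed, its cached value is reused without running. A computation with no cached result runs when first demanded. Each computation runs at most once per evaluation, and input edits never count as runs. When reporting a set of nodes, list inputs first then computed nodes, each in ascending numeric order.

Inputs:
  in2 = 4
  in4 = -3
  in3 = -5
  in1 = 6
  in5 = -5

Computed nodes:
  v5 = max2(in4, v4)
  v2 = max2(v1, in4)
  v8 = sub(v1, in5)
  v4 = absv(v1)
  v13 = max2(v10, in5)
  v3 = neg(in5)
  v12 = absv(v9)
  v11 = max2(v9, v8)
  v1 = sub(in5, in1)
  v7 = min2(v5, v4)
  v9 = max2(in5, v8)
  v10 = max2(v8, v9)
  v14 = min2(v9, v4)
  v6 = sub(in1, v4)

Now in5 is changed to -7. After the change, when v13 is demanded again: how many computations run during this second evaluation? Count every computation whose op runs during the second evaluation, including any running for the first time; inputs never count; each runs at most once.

5 computations run: v1, v8, v9, v10, v13.

First demand of the output computes:
  v1 = sub(-5, 6) = -11
  v8 = sub(-11, -5) = -6
  v9 = max2(-5, -6) = -5
  v10 = max2(-6, -5) = -5
  v13 = max2(-5, -5) = -5

After the edit, cleaning proceeds:
  v1: a read changed (in5 -5->-7) — executes, giving -13.
  v8: a read changed (v1 -11->-13; in5 -5->-7) — executes, giving -6 — identical to its old value.
  v9: a read changed (in5 -5->-7) — executes, giving -6.
  v10: a read changed (v9 -5->-6) — executes, giving -6.
  v13: a read changed (v10 -5->-6; in5 -5->-7) — executes, giving -6.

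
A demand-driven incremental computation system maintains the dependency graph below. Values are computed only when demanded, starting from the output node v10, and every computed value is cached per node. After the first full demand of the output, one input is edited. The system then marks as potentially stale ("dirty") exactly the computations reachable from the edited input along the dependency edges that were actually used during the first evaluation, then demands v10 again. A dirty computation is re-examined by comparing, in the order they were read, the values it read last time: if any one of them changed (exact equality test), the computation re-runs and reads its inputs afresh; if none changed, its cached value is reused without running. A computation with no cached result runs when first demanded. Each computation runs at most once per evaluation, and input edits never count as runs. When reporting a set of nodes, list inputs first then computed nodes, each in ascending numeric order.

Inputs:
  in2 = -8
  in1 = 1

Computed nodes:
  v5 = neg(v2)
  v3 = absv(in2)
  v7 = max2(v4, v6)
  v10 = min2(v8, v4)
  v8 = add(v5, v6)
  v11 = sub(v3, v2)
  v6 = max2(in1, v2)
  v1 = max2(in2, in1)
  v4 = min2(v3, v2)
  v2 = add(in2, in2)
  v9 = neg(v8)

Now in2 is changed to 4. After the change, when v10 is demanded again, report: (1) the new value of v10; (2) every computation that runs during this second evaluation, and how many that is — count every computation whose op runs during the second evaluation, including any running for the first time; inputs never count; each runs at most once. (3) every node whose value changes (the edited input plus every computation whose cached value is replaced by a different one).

First evaluation (everything demanded from the output):
  v2 = add(-8, -8) = -16
  v3 = absv(-8) = 8
  v4 = min2(8, -16) = -16
  v5 = neg(-16) = 16
  v6 = max2(1, -16) = 1
  v8 = add(16, 1) = 17
  v10 = min2(17, -16) = -16

Propagation after the edit:
  v2: runs — in2 -8->4; in2 -8->4; result 8.
  v3: runs — in2 -8->4; result 4.
  v4: runs — v3 8->4; v2 -16->8; result 4.
  v5: runs — v2 -16->8; result -8.
  v6: runs — v2 -16->8; result 8.
  v8: runs — v5 16->-8; v6 1->8; result 0.
  v10: runs — v8 17->0; v4 -16->4; result 0.

New value of v10: 0.
Computations that run: v2, v3, v4, v5, v6, v8, v10 — 7 in total.
Values that change: in2, v2, v3, v4, v5, v6, v8, v10.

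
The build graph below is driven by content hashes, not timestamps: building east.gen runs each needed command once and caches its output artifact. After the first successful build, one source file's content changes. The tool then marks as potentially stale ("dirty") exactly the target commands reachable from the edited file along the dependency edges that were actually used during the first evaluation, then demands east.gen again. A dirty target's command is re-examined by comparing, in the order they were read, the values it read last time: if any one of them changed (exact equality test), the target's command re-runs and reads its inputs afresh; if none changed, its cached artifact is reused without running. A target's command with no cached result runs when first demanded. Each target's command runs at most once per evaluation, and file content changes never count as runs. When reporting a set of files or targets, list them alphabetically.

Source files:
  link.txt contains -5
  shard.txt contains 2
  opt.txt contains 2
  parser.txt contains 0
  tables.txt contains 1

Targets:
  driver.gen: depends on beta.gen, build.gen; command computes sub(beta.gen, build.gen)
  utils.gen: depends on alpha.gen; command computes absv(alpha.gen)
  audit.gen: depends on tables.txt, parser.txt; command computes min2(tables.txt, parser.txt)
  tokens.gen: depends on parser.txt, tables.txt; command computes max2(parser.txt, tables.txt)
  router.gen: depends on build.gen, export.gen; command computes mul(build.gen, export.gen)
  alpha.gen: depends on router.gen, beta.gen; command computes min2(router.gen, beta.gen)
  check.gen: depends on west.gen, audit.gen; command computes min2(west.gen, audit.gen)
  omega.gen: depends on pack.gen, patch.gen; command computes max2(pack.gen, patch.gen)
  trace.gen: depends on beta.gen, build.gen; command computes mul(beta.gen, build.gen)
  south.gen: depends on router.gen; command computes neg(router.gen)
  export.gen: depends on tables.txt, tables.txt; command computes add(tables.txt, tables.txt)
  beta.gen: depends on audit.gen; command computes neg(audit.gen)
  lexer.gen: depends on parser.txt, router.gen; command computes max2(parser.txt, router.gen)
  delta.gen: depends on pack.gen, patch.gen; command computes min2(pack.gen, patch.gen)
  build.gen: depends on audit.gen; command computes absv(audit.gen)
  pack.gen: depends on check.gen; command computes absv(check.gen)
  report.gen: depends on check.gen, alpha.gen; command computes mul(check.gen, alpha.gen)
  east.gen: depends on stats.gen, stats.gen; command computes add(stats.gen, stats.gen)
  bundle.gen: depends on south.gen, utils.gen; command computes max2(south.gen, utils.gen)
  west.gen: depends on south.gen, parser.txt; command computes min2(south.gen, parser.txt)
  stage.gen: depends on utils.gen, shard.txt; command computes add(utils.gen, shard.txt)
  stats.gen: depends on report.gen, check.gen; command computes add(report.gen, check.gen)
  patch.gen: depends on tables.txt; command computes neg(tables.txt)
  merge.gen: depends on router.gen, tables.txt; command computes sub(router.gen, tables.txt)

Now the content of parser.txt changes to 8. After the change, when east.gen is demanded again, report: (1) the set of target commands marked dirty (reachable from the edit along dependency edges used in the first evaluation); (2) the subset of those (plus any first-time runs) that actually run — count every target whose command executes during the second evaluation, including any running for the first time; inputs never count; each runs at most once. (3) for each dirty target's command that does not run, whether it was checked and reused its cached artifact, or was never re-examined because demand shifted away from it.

Initial pass — values computed on the first demand:
  audit.gen = min2(1, 0) = 0
  beta.gen = neg(0) = 0
  build.gen = absv(0) = 0
  export.gen = add(1, 1) = 2
  router.gen = mul(0, 2) = 0
  alpha.gen = min2(0, 0) = 0
  south.gen = neg(0) = 0
  west.gen = min2(0, 0) = 0
  check.gen = min2(0, 0) = 0
  report.gen = mul(0, 0) = 0
  stats.gen = add(0, 0) = 0
  east.gen = add(0, 0) = 0

Second demand — change propagation:
  audit.gen: re-runs because parser.txt 0->8; new result 1.
  beta.gen: re-runs because audit.gen 0->1; new result -1.
  build.gen: re-runs because audit.gen 0->1; new result 1.
  router.gen: re-runs because build.gen 0->1; new result 2.
  alpha.gen: re-runs because router.gen 0->2; beta.gen 0->-1; new result -1.
  south.gen: re-runs because router.gen 0->2; new result -2.
  west.gen: re-runs because south.gen 0->-2; parser.txt 0->8; new result -2.
  check.gen: re-runs because west.gen 0->-2; audit.gen 0->1; new result -2.
  report.gen: re-runs because check.gen 0->-2; alpha.gen 0->-1; new result 2.
  stats.gen: re-runs because report.gen 0->2; check.gen 0->-2; new result 0 (unchanged).
  east.gen: re-examined; everything it read last time is the same (stats.gen unchanged, stats.gen unchanged) — cache 0 kept, no run.

The important point: stats.gen recomputes to an identical value, and the output ends up unchanged.

Dirty set: alpha.gen, audit.gen, beta.gen, build.gen, check.gen, east.gen, report.gen, router.gen, south.gen, stats.gen, west.gen.
Run set: alpha.gen, audit.gen, beta.gen, build.gen, check.gen, report.gen, router.gen, south.gen, stats.gen, west.gen (10 run).
Re-examined without running (cache reused): east.gen.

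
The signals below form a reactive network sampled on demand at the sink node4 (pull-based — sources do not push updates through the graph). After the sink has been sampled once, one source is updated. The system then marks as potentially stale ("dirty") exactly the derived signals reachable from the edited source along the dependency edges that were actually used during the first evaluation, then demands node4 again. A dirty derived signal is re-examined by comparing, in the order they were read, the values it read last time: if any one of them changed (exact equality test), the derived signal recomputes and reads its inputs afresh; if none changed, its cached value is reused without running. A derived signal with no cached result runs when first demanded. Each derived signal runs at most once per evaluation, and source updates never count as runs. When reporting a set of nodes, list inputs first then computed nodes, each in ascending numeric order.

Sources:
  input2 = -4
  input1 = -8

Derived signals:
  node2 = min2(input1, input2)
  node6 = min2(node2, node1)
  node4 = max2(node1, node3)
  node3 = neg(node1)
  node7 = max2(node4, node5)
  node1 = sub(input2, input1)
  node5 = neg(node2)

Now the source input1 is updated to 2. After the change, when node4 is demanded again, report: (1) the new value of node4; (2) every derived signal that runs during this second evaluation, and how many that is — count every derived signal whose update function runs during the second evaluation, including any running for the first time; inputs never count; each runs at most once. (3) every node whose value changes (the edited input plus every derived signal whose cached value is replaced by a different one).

node4 now evaluates to 6.
Run set: node1, node3, node4 (3 run).
Changed values: input1, node1, node3, node4.

Initial pass — values computed on the first demand:
  node1 = sub(-4, -8) = 4
  node3 = neg(4) = -4
  node4 = max2(4, -4) = 4

Second demand — change propagation:
  node1: re-runs because input1 -8->2; new result -6.
  node3: re-runs because node1 4->-6; new result 6.
  node4: re-runs because node1 4->-6; node3 -4->6; new result 6.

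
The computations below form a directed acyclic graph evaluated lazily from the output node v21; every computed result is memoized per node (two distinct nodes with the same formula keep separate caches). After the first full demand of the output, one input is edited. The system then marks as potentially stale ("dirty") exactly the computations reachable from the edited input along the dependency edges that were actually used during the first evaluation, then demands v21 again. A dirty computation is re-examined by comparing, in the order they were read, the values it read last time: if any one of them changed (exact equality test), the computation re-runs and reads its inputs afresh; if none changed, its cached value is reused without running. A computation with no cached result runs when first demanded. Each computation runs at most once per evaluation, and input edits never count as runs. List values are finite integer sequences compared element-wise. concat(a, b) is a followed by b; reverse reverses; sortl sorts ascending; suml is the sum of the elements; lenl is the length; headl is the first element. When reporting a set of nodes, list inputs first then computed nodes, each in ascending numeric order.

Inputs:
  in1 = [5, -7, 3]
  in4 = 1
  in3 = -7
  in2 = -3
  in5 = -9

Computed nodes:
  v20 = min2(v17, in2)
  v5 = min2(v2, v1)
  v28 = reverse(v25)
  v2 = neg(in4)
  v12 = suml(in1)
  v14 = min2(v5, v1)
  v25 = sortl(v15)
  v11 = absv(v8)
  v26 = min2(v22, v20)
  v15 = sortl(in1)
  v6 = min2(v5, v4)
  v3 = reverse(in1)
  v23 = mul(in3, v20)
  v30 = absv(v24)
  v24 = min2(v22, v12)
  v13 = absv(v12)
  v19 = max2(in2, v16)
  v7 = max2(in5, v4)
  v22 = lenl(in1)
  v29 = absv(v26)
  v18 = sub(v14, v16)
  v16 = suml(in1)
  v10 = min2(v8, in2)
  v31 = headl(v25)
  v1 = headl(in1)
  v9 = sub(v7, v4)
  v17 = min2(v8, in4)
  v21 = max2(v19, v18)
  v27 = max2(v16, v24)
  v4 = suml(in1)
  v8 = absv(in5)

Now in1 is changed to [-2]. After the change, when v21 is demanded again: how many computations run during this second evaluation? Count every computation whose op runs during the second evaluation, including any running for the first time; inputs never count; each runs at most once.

7 computations run: v1, v5, v14, v16, v18, v19, v21.

First demand of the output computes:
  v1 = headl([5, -7, 3]) = 5
  v2 = neg(1) = -1
  v5 = min2(-1, 5) = -1
  v14 = min2(-1, 5) = -1
  v16 = suml([5, -7, 3]) = 1
  v18 = sub(-1, 1) = -2
  v19 = max2(-3, 1) = 1
  v21 = max2(1, -2) = 1

After the edit, cleaning proceeds:
  v1: a read changed (in1 [5, -7, 3]->[-2]) — executes, giving -2.
  v5: a read changed (v1 5->-2) — executes, giving -2.
  v14: a read changed (v5 -1->-2; v1 5->-2) — executes, giving -2.
  v16: a read changed (in1 [5, -7, 3]->[-2]) — executes, giving -2.
  v18: a read changed (v14 -1->-2; v16 1->-2) — executes, giving 0.
  v19: a read changed (v16 1->-2) — executes, giving -2.
  v21: a read changed (v19 1->-2; v18 -2->0) — executes, giving 0.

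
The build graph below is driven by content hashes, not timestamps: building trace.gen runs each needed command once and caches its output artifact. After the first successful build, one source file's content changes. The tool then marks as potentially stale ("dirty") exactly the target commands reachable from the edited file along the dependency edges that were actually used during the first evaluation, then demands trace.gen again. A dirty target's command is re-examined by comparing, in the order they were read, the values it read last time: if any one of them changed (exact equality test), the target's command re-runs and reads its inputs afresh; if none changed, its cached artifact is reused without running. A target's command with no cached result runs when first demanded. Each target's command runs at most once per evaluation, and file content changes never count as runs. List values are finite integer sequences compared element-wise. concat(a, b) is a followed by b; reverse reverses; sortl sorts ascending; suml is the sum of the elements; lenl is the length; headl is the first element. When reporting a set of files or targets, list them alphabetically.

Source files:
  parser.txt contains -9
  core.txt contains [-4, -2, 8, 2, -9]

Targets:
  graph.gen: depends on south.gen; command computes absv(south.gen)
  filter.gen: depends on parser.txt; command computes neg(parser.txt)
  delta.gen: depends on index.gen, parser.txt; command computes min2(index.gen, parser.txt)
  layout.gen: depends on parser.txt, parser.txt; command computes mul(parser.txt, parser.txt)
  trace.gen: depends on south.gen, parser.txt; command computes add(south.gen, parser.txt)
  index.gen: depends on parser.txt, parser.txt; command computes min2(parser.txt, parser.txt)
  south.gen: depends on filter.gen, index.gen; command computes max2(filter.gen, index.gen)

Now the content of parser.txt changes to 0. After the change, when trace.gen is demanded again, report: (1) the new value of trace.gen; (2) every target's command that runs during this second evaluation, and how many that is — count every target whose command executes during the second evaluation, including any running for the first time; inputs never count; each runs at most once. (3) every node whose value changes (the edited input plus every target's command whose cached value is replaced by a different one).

Initial pass — values computed on the first demand:
  filter.gen = neg(-9) = 9
  index.gen = min2(-9, -9) = -9
  south.gen = max2(9, -9) = 9
  trace.gen = add(9, -9) = 0

Second demand — change propagation:
  filter.gen: re-runs because parser.txt -9->0; new result 0.
  index.gen: re-runs because parser.txt -9->0; parser.txt -9->0; new result 0.
  south.gen: re-runs because filter.gen 9->0; index.gen -9->0; new result 0.
  trace.gen: re-runs because south.gen 9->0; parser.txt -9->0; new result 0 (unchanged).

trace.gen now evaluates to 0.
Run set: filter.gen, index.gen, south.gen, trace.gen (4 run).
Changed values: filter.gen, index.gen, parser.txt, south.gen.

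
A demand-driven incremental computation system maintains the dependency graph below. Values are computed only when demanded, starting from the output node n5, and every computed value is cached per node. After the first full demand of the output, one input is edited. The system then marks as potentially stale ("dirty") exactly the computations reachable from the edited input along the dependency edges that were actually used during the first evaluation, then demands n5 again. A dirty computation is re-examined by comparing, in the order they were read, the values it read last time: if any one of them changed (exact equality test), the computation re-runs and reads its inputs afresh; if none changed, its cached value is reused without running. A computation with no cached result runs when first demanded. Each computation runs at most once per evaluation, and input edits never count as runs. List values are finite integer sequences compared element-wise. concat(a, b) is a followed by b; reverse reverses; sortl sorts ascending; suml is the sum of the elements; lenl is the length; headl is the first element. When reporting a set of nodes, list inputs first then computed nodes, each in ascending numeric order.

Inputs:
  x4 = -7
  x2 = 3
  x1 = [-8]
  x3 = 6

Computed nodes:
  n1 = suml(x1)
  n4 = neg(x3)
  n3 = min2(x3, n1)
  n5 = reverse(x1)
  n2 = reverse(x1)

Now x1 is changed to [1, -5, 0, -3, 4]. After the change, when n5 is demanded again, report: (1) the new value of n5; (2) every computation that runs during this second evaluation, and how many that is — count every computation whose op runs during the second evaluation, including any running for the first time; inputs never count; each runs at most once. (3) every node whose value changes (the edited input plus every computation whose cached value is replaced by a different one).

First evaluation (everything demanded from the output):
  n5 = reverse([-8]) = [-8]

Propagation after the edit:
  n5: runs — x1 [-8]->[1, -5, 0, -3, 4]; result [4, -3, 0, -5, 1].

New value of n5: [4, -3, 0, -5, 1].
Computations that run: n5 — 1 in total.
Values that change: x1, n5.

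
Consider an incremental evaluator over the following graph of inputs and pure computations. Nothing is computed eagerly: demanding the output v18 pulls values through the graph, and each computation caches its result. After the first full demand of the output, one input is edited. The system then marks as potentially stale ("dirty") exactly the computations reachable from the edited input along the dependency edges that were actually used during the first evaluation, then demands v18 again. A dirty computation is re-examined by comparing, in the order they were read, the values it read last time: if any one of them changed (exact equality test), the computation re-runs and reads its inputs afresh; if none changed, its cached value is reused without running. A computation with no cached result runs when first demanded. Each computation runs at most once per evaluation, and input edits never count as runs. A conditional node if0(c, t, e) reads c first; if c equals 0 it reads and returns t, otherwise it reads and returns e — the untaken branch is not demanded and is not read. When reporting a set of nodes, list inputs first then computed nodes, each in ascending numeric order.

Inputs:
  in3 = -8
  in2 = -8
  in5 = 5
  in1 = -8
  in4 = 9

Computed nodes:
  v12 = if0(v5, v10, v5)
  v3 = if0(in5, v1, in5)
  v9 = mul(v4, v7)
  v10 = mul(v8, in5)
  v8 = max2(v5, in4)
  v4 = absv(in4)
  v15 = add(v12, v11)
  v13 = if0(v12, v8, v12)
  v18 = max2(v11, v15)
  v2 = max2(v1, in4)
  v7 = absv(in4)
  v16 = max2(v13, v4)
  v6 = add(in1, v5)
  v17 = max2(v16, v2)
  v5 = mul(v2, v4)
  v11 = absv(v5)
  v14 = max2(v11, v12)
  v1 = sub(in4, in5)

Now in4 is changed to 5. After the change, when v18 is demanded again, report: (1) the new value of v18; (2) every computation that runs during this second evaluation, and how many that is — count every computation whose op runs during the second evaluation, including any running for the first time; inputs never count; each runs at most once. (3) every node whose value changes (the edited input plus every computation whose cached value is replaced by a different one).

Initial pass — values computed on the first demand:
  v1 = sub(9, 5) = 4
  v2 = max2(4, 9) = 9
  v4 = absv(9) = 9
  v5 = mul(9, 9) = 81
  v11 = absv(81) = 81
  v12 = if0(v5=81 -> else branch v5) = 81
  v15 = add(81, 81) = 162
  v18 = max2(81, 162) = 162

Second demand — change propagation:
  v1: re-runs because in4 9->5; new result 0.
  v2: re-runs because v1 4->0; in4 9->5; new result 5.
  v4: re-runs because in4 9->5; new result 5.
  v5: re-runs because v2 9->5; v4 9->5; new result 25.
  v11: re-runs because v5 81->25; new result 25.
  v12: re-runs because v5 81->25; v5 81->25; new result 25.
  v15: re-runs because v12 81->25; v11 81->25; new result 50.
  v18: re-runs because v11 81->25; v15 162->50; new result 50.

v18 now evaluates to 50.
Run set: v1, v2, v4, v5, v11, v12, v15, v18 (8 run).
Changed values: in4, v1, v2, v4, v5, v11, v12, v15, v18.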